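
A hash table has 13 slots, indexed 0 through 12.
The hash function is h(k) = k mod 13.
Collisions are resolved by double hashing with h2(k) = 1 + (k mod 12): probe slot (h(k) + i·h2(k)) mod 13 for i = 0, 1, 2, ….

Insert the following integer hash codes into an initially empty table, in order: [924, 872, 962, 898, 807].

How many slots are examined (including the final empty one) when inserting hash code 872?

2

Insert 924: h=1, slot 1 empty => index 1.
Insert 872: h=1, h2=9, slot 1 occupied => index 10.
Insert 962: h=0, slot 0 empty => index 0.
Insert 898: h=1, h2=11, slot 1 occupied => index 12.
Insert 807: h=1, h2=4, slot 1 occupied => index 5.
Table: [962, 924, _, _, _, 807, _, _, _, _, 872, _, 898]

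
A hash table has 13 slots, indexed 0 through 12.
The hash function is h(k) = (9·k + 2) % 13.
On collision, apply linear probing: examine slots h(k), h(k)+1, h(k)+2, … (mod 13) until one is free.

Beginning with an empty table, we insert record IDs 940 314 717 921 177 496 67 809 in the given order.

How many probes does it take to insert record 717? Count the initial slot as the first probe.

940 hashes to 12; slot 12 is free → place at 12.
314 hashes to 7; slot 7 is free → place at 7.
717 hashes to 7; 7 taken → place at 8.
921 hashes to 10; slot 10 is free → place at 10.
177 hashes to 9; slot 9 is free → place at 9.
496 hashes to 7; 7,8,9,10 taken → place at 11.
67 hashes to 7; 7,8,9,10,11,12 taken → place at 0.
809 hashes to 3; slot 3 is free → place at 3.
Table: [67, ., ., 809, ., ., ., 314, 717, 177, 921, 496, 940]

2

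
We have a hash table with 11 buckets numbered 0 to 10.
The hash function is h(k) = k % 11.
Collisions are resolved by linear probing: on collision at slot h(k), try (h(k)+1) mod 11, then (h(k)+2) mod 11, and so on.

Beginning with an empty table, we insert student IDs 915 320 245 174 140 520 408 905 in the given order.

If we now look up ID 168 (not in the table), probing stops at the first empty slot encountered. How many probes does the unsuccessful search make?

5

Insert 915: h=2, slot 2 empty → index 2.
Insert 320: h=1, slot 1 empty → index 1.
Insert 245: h=3, slot 3 empty → index 3.
Insert 174: h=9, slot 9 empty → index 9.
Insert 140: h=8, slot 8 empty → index 8.
Insert 520: h=3, slot 3 occupied → index 4.
Insert 408: h=1, slots 1,2,3,4 occupied → index 5.
Insert 905: h=3, slots 3,4,5 occupied → index 6.
Table: [∅, 320, 915, 245, 520, 408, 905, ∅, 140, 174, ∅]
Lookup 168: h=3, probe 3,4,5,6,7 → slot 7 empty, not found.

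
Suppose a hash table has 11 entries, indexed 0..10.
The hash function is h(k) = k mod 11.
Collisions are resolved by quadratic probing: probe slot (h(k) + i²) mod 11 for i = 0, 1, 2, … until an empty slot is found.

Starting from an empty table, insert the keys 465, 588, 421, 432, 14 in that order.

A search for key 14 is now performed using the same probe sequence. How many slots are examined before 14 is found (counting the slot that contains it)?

4

465 hashes to 3; slot 3 is free => place at 3.
588 hashes to 5; slot 5 is free => place at 5.
421 hashes to 3; 3 taken => place at 4.
432 hashes to 3; 3,4 taken => place at 7.
14 hashes to 3; 3,4,7 taken => place at 1.
Table: [—, 14, —, 465, 421, 588, —, 432, —, —, —]
Lookup 14: h=3, probe 3,4,7,1 → found at 1.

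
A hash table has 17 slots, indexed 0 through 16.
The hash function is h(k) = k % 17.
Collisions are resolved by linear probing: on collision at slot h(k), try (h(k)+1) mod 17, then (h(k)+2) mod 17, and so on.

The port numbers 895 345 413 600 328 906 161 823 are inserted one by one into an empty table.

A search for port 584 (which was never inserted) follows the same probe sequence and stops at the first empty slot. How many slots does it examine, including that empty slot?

895: h=11 => slot 11
345: h=5 => slot 5
413: h=5, probe 5,6 => slot 6
600: h=5, probe 5,6,7 => slot 7
328: h=5, probe 5,6,7,8 => slot 8
906: h=5, probe 5,6,7,8,9 => slot 9
161: h=8, probe 8,9,10 => slot 10
823: h=7, probe 7,8,9,10,11,12 => slot 12
Table: [_, _, _, _, _, 345, 413, 600, 328, 906, 161, 895, 823, _, _, _, _]
Lookup 584: h=6, probe 6,7,8,9,10,11,12,13 → slot 13 empty, not found.

8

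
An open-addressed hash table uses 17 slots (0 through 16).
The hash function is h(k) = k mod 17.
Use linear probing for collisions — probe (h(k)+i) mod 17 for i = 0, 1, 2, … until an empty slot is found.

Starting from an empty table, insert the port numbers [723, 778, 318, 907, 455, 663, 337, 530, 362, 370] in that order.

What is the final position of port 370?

723: h=9 → slot 9
778: h=13 → slot 13
318: h=12 → slot 12
907: h=6 → slot 6
455: h=13, probe 13,14 → slot 14
663: h=0 → slot 0
337: h=14, probe 14,15 → slot 15
530: h=3 → slot 3
362: h=5 → slot 5
370: h=13, probe 13,14,15,16 → slot 16
Table: [663, —, —, 530, —, 362, 907, —, —, 723, —, —, 318, 778, 455, 337, 370]

16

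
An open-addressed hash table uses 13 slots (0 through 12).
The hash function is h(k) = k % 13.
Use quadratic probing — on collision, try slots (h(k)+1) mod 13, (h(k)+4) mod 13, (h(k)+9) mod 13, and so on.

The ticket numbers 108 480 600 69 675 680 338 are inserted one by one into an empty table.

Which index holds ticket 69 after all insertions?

5

108: h=4 => slot 4
480: h=12 => slot 12
600: h=2 => slot 2
69: h=4, probe 4,5 => slot 5
675: h=12, probe 12,0 => slot 0
680: h=4, probe 4,5,8 => slot 8
338: h=0, probe 0,1 => slot 1
Table: [675, 338, 600, _, 108, 69, _, _, 680, _, _, _, 480]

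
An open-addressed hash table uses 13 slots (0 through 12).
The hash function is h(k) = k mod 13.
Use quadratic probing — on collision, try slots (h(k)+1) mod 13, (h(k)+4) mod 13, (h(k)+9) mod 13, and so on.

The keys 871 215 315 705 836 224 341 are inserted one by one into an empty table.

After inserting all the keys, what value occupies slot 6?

341

871: h=0 → slot 0
215: h=7 → slot 7
315: h=3 → slot 3
705: h=3, probe 3,4 → slot 4
836: h=4, probe 4,5 → slot 5
224: h=3, probe 3,4,7,12 → slot 12
341: h=3, probe 3,4,7,12,6 → slot 6
Table: [871, —, —, 315, 705, 836, 341, 215, —, —, —, —, 224]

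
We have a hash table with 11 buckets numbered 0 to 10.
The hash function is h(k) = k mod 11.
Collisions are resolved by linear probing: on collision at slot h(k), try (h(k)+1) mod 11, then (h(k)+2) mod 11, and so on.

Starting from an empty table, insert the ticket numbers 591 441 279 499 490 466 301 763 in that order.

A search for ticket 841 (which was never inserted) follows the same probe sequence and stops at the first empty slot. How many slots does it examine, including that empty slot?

7

591: h=8 -> slot 8
441: h=1 -> slot 1
279: h=4 -> slot 4
499: h=4, probe 4,5 -> slot 5
490: h=6 -> slot 6
466: h=4, probe 4,5,6,7 -> slot 7
301: h=4, probe 4,5,6,7,8,9 -> slot 9
763: h=4, probe 4,5,6,7,8,9,10 -> slot 10
Table: [_, 441, _, _, 279, 499, 490, 466, 591, 301, 763]
Lookup 841: h=5, probe 5,6,7,8,9,10,0 → slot 0 empty, not found.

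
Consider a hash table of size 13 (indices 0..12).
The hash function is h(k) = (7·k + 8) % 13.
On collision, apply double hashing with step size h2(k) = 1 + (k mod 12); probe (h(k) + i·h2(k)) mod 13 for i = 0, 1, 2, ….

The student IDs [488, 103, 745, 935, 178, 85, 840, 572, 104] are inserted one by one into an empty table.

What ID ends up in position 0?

935

488: h=5 -> slot 5
103: h=1 -> slot 1
745: h=10 -> slot 10
935: h=1, h2=12, probe 1,0 -> slot 0
178: h=6 -> slot 6
85: h=5, h2=2, probe 5,7 -> slot 7
840: h=12 -> slot 12
572: h=8 -> slot 8
104: h=8, h2=9, probe 8,4 -> slot 4
Table: [935, 103, ., ., 104, 488, 178, 85, 572, ., 745, ., 840]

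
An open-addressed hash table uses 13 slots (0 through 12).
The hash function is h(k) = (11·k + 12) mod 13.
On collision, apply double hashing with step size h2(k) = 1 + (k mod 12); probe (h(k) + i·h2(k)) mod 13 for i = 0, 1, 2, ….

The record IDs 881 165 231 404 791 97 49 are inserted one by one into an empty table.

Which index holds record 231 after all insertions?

Insert 881: h=5, slot 5 empty => index 5.
Insert 165: h=7, slot 7 empty => index 7.
Insert 231: h=5, h2=4, slot 5 occupied => index 9.
Insert 404: h=10, slot 10 empty => index 10.
Insert 791: h=3, slot 3 empty => index 3.
Insert 97: h=0, slot 0 empty => index 0.
Insert 49: h=5, h2=2, slots 5,7,9 occupied => index 11.
Table: [97, -, -, 791, -, 881, -, 165, -, 231, 404, 49, -]

9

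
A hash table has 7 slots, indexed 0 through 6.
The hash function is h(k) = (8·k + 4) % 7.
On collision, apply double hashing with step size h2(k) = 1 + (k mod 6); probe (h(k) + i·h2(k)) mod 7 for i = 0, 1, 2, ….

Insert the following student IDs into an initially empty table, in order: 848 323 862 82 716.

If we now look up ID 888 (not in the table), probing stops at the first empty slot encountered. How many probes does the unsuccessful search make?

5

848: h=5 -> slot 5
323: h=5, h2=6, probe 5,4 -> slot 4
862: h=5, h2=5, probe 5,3 -> slot 3
82: h=2 -> slot 2
716: h=6 -> slot 6
Table: [∅, ∅, 82, 862, 323, 848, 716]
Lookup 888: h=3, h2=1, probe 3,4,5,6,0 → slot 0 empty, not found.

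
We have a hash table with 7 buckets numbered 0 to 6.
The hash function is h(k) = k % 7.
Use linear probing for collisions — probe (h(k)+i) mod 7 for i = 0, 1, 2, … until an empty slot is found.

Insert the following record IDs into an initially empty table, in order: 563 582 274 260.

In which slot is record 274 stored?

Insert 563: h=3, slot 3 empty => index 3.
Insert 582: h=1, slot 1 empty => index 1.
Insert 274: h=1, slot 1 occupied => index 2.
Insert 260: h=1, slots 1,2,3 occupied => index 4.
Table: [-, 582, 274, 563, 260, -, -]

2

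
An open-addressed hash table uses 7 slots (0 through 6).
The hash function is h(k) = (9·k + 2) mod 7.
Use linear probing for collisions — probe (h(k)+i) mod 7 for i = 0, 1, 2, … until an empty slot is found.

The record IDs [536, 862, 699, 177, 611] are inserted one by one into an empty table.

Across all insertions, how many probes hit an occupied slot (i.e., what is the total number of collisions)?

536 hashes to 3; slot 3 is free → place at 3.
862 hashes to 4; slot 4 is free → place at 4.
699 hashes to 0; slot 0 is free → place at 0.
177 hashes to 6; slot 6 is free → place at 6.
611 hashes to 6; 6,0 taken → place at 1.
Table: [699, 611, —, 536, 862, —, 177]

2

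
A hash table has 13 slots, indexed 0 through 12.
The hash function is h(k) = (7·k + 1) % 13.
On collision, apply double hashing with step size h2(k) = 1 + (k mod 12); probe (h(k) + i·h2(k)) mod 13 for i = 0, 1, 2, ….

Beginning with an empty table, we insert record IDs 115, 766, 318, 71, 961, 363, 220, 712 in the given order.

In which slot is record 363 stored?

Insert 115: h=0, slot 0 empty => index 0.
Insert 766: h=7, slot 7 empty => index 7.
Insert 318: h=4, slot 4 empty => index 4.
Insert 71: h=4, h2=12, slot 4 occupied => index 3.
Insert 961: h=7, h2=2, slot 7 occupied => index 9.
Insert 363: h=7, h2=4, slot 7 occupied => index 11.
Insert 220: h=7, h2=5, slot 7 occupied => index 12.
Insert 712: h=6, slot 6 empty => index 6.
Table: [115, _, _, 71, 318, _, 712, 766, _, 961, _, 363, 220]

11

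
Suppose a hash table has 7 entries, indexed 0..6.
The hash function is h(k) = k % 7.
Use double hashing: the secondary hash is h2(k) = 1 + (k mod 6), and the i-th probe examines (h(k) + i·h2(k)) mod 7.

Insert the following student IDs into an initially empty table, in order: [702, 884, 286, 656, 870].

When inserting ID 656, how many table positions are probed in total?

2

702: h=2 => slot 2
884: h=2, h2=3, probe 2,5 => slot 5
286: h=6 => slot 6
656: h=5, h2=3, probe 5,1 => slot 1
870: h=2, h2=1, probe 2,3 => slot 3
Table: [∅, 656, 702, 870, ∅, 884, 286]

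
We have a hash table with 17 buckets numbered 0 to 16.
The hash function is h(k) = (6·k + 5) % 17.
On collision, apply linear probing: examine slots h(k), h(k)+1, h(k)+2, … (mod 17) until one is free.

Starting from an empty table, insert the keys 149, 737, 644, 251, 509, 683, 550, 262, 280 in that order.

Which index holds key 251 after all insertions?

Insert 149: h=15, slot 15 empty => index 15.
Insert 737: h=7, slot 7 empty => index 7.
Insert 644: h=10, slot 10 empty => index 10.
Insert 251: h=15, slot 15 occupied => index 16.
Insert 509: h=16, slot 16 occupied => index 0.
Insert 683: h=6, slot 6 empty => index 6.
Insert 550: h=7, slot 7 occupied => index 8.
Insert 262: h=13, slot 13 empty => index 13.
Insert 280: h=2, slot 2 empty => index 2.
Table: [509, ., 280, ., ., ., 683, 737, 550, ., 644, ., ., 262, ., 149, 251]

16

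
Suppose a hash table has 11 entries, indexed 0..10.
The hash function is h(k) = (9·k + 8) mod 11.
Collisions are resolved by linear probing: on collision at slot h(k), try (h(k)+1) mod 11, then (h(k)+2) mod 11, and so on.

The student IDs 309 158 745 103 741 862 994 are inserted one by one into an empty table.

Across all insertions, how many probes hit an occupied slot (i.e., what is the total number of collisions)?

309: h=6 => slot 6
158: h=0 => slot 0
745: h=3 => slot 3
103: h=0, probe 0,1 => slot 1
741: h=0, probe 0,1,2 => slot 2
862: h=0, probe 0,1,2,3,4 => slot 4
994: h=0, probe 0,1,2,3,4,5 => slot 5
Table: [158, 103, 741, 745, 862, 994, 309, —, —, —, —]

12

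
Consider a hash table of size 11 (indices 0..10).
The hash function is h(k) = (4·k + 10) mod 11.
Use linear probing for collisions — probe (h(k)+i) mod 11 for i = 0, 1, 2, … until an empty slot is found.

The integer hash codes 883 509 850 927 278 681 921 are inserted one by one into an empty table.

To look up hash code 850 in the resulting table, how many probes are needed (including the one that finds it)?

883 hashes to 0; slot 0 is free -> place at 0.
509 hashes to 0; 0 taken -> place at 1.
850 hashes to 0; 0,1 taken -> place at 2.
927 hashes to 0; 0,1,2 taken -> place at 3.
278 hashes to 0; 0,1,2,3 taken -> place at 4.
681 hashes to 6; slot 6 is free -> place at 6.
921 hashes to 9; slot 9 is free -> place at 9.
Table: [883, 509, 850, 927, 278, -, 681, -, -, 921, -]
Lookup 850: h=0, probe 0,1,2 → found at 2.

3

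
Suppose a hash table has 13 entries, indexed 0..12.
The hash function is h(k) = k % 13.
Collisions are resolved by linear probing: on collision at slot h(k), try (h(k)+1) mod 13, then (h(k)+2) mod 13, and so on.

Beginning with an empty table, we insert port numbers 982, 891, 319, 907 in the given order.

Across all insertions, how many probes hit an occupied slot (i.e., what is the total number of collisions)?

3

982: h=7 -> slot 7
891: h=7, probe 7,8 -> slot 8
319: h=7, probe 7,8,9 -> slot 9
907: h=10 -> slot 10
Table: [., ., ., ., ., ., ., 982, 891, 319, 907, ., .]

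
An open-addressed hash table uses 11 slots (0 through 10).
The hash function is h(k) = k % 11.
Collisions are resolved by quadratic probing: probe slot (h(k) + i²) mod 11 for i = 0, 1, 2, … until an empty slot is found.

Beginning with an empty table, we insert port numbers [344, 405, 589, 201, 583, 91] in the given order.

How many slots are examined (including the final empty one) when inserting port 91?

3

Insert 344: h=3, slot 3 empty → index 3.
Insert 405: h=9, slot 9 empty → index 9.
Insert 589: h=6, slot 6 empty → index 6.
Insert 201: h=3, slot 3 occupied → index 4.
Insert 583: h=0, slot 0 empty → index 0.
Insert 91: h=3, slots 3,4 occupied → index 7.
Table: [583, ∅, ∅, 344, 201, ∅, 589, 91, ∅, 405, ∅]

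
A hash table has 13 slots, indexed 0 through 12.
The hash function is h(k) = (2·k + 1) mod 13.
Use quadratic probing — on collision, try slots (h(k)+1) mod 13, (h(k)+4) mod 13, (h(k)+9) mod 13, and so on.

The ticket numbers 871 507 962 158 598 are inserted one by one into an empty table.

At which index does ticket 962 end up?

Insert 871: h=1, slot 1 empty → index 1.
Insert 507: h=1, slot 1 occupied → index 2.
Insert 962: h=1, slots 1,2 occupied → index 5.
Insert 158: h=5, slot 5 occupied → index 6.
Insert 598: h=1, slots 1,2,5 occupied → index 10.
Table: [-, 871, 507, -, -, 962, 158, -, -, -, 598, -, -]

5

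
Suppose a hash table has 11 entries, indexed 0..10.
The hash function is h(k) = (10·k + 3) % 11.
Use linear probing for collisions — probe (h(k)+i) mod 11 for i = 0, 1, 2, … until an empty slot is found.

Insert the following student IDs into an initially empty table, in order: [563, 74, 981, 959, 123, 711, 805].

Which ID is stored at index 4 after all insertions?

123

563: h=1 -> slot 1
74: h=6 -> slot 6
981: h=1, probe 1,2 -> slot 2
959: h=1, probe 1,2,3 -> slot 3
123: h=1, probe 1,2,3,4 -> slot 4
711: h=7 -> slot 7
805: h=1, probe 1,2,3,4,5 -> slot 5
Table: [-, 563, 981, 959, 123, 805, 74, 711, -, -, -]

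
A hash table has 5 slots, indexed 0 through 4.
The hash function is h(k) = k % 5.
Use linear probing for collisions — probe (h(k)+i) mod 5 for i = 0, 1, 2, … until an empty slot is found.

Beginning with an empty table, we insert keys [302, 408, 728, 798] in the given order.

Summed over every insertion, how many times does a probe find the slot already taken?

3

Insert 302: h=2, slot 2 empty -> index 2.
Insert 408: h=3, slot 3 empty -> index 3.
Insert 728: h=3, slot 3 occupied -> index 4.
Insert 798: h=3, slots 3,4 occupied -> index 0.
Table: [798, ., 302, 408, 728]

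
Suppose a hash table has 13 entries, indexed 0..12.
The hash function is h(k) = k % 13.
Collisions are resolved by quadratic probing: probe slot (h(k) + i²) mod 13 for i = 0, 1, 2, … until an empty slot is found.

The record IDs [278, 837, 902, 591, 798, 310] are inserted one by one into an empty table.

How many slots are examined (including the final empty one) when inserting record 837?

2

278 hashes to 5; slot 5 is free -> place at 5.
837 hashes to 5; 5 taken -> place at 6.
902 hashes to 5; 5,6 taken -> place at 9.
591 hashes to 6; 6 taken -> place at 7.
798 hashes to 5; 5,6,9 taken -> place at 1.
310 hashes to 11; slot 11 is free -> place at 11.
Table: [—, 798, —, —, —, 278, 837, 591, —, 902, —, 310, —]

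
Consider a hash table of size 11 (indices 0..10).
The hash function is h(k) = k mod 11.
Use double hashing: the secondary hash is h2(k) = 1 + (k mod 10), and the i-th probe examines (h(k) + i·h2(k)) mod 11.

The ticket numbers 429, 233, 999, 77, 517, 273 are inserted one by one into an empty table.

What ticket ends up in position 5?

Insert 429: h=0, slot 0 empty -> index 0.
Insert 233: h=2, slot 2 empty -> index 2.
Insert 999: h=9, slot 9 empty -> index 9.
Insert 77: h=0, h2=8, slot 0 occupied -> index 8.
Insert 517: h=0, h2=8, slots 0,8 occupied -> index 5.
Insert 273: h=9, h2=4, slots 9,2 occupied -> index 6.
Table: [429, ., 233, ., ., 517, 273, ., 77, 999, .]

517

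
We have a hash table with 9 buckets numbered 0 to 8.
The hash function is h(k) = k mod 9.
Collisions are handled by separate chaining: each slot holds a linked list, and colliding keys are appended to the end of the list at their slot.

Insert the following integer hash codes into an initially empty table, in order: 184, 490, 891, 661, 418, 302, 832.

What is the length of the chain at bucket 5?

1

Insert 184: h=4, bucket 4 empty -> new chain.
Insert 490: h=4, bucket 4 nonempty -> append to chain.
Insert 891: h=0, bucket 0 empty -> new chain.
Insert 661: h=4, bucket 4 nonempty -> append to chain.
Insert 418: h=4, bucket 4 nonempty -> append to chain.
Insert 302: h=5, bucket 5 empty -> new chain.
Insert 832: h=4, bucket 4 nonempty -> append to chain.
Final buckets:
0: 891
1: .
2: .
3: .
4: 184 -> 490 -> 661 -> 418 -> 832
5: 302
6: .
7: .
8: .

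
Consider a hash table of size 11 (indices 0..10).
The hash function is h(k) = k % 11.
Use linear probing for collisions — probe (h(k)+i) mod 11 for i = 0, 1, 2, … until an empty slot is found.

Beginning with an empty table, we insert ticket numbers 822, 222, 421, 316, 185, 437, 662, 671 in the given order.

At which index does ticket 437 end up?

0

822: h=8 -> slot 8
222: h=2 -> slot 2
421: h=3 -> slot 3
316: h=8, probe 8,9 -> slot 9
185: h=9, probe 9,10 -> slot 10
437: h=8, probe 8,9,10,0 -> slot 0
662: h=2, probe 2,3,4 -> slot 4
671: h=0, probe 0,1 -> slot 1
Table: [437, 671, 222, 421, 662, _, _, _, 822, 316, 185]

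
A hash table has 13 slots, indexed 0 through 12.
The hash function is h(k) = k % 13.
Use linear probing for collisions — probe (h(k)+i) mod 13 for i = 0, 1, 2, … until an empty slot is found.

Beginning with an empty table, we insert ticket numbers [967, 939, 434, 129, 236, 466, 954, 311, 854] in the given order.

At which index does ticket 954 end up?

7

967 hashes to 5; slot 5 is free → place at 5.
939 hashes to 3; slot 3 is free → place at 3.
434 hashes to 5; 5 taken → place at 6.
129 hashes to 12; slot 12 is free → place at 12.
236 hashes to 2; slot 2 is free → place at 2.
466 hashes to 11; slot 11 is free → place at 11.
954 hashes to 5; 5,6 taken → place at 7.
311 hashes to 12; 12 taken → place at 0.
854 hashes to 9; slot 9 is free → place at 9.
Table: [311, —, 236, 939, —, 967, 434, 954, —, 854, —, 466, 129]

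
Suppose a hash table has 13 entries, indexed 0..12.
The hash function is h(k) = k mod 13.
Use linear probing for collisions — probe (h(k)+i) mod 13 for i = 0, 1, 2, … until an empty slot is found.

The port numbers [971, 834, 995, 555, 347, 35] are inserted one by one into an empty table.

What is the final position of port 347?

11

Insert 971: h=9, slot 9 empty → index 9.
Insert 834: h=2, slot 2 empty → index 2.
Insert 995: h=7, slot 7 empty → index 7.
Insert 555: h=9, slot 9 occupied → index 10.
Insert 347: h=9, slots 9,10 occupied → index 11.
Insert 35: h=9, slots 9,10,11 occupied → index 12.
Table: [∅, ∅, 834, ∅, ∅, ∅, ∅, 995, ∅, 971, 555, 347, 35]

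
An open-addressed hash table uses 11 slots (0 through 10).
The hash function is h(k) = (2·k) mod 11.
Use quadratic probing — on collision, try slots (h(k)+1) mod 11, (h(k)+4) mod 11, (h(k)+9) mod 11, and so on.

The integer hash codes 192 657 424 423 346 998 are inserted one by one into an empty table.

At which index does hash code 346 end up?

3

192: h=10 -> slot 10
657: h=5 -> slot 5
424: h=1 -> slot 1
423: h=10, probe 10,0 -> slot 0
346: h=10, probe 10,0,3 -> slot 3
998: h=5, probe 5,6 -> slot 6
Table: [423, 424, —, 346, —, 657, 998, —, —, —, 192]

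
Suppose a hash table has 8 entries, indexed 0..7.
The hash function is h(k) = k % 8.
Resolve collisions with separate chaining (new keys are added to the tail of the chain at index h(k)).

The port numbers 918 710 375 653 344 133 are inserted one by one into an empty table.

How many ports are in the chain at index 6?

918 → bucket 6
710 → bucket 6 (collision)
375 → bucket 7
653 → bucket 5
344 → bucket 0
133 → bucket 5 (collision)
Final buckets:
0: 344
1: _
2: _
3: _
4: _
5: 653 -> 133
6: 918 -> 710
7: 375

2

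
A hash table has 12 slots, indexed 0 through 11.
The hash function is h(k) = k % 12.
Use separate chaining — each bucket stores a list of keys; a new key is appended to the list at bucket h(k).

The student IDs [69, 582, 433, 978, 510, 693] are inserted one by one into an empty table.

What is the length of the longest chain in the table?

Insert 69: h=9, bucket 9 empty → new chain.
Insert 582: h=6, bucket 6 empty → new chain.
Insert 433: h=1, bucket 1 empty → new chain.
Insert 978: h=6, bucket 6 nonempty → append to chain.
Insert 510: h=6, bucket 6 nonempty → append to chain.
Insert 693: h=9, bucket 9 nonempty → append to chain.
Final buckets:
0: _
1: 433
2: _
3: _
4: _
5: _
6: 582 -> 978 -> 510
7: _
8: _
9: 69 -> 693
10: _
11: _

3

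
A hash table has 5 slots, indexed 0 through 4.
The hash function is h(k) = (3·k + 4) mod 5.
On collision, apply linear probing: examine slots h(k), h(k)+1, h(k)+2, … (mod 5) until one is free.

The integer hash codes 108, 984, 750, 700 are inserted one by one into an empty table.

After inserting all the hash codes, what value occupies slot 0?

Insert 108: h=3, slot 3 empty => index 3.
Insert 984: h=1, slot 1 empty => index 1.
Insert 750: h=4, slot 4 empty => index 4.
Insert 700: h=4, slot 4 occupied => index 0.
Table: [700, 984, -, 108, 750]

700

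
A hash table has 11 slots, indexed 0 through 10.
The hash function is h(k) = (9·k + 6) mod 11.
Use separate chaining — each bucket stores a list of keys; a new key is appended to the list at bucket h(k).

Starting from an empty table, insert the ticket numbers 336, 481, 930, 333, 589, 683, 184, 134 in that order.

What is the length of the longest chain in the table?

336 → bucket 5
481 → bucket 1
930 → bucket 5 (collision)
333 → bucket 0
589 → bucket 5 (collision)
683 → bucket 4
184 → bucket 1 (collision)
134 → bucket 2
Final buckets:
0: 333
1: 481 -> 184
2: 134
3: ∅
4: 683
5: 336 -> 930 -> 589
6: ∅
7: ∅
8: ∅
9: ∅
10: ∅

3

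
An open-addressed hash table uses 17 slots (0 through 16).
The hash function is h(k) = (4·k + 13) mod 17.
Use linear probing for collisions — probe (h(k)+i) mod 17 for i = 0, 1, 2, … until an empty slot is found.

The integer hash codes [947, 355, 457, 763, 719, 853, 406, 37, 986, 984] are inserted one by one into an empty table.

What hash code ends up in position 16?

719

947: h=10 -> slot 10
355: h=5 -> slot 5
457: h=5, probe 5,6 -> slot 6
763: h=5, probe 5,6,7 -> slot 7
719: h=16 -> slot 16
853: h=8 -> slot 8
406: h=5, probe 5,6,7,8,9 -> slot 9
37: h=8, probe 8,9,10,11 -> slot 11
986: h=13 -> slot 13
984: h=5, probe 5,6,7,8,9,10,11,12 -> slot 12
Table: [—, —, —, —, —, 355, 457, 763, 853, 406, 947, 37, 984, 986, —, —, 719]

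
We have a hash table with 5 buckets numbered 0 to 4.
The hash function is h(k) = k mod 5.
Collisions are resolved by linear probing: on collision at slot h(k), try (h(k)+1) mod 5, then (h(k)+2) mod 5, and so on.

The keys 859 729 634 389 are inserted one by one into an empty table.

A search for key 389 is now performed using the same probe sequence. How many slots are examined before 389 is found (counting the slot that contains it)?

4

Insert 859: h=4, slot 4 empty → index 4.
Insert 729: h=4, slot 4 occupied → index 0.
Insert 634: h=4, slots 4,0 occupied → index 1.
Insert 389: h=4, slots 4,0,1 occupied → index 2.
Table: [729, 634, 389, ., 859]
Lookup 389: h=4, probe 4,0,1,2 → found at 2.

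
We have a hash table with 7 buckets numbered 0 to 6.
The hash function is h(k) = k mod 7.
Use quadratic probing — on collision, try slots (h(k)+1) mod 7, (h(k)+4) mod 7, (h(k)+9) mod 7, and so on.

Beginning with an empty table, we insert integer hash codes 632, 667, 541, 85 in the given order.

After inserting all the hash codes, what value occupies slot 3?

632 hashes to 2; slot 2 is free → place at 2.
667 hashes to 2; 2 taken → place at 3.
541 hashes to 2; 2,3 taken → place at 6.
85 hashes to 1; slot 1 is free → place at 1.
Table: [—, 85, 632, 667, —, —, 541]

667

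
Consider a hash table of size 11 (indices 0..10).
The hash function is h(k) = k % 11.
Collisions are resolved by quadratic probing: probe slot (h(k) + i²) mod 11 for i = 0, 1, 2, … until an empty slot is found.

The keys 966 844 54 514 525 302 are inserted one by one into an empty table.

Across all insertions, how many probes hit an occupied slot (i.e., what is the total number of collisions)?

966: h=9 -> slot 9
844: h=8 -> slot 8
54: h=10 -> slot 10
514: h=8, probe 8,9,1 -> slot 1
525: h=8, probe 8,9,1,6 -> slot 6
302: h=5 -> slot 5
Table: [-, 514, -, -, -, 302, 525, -, 844, 966, 54]

5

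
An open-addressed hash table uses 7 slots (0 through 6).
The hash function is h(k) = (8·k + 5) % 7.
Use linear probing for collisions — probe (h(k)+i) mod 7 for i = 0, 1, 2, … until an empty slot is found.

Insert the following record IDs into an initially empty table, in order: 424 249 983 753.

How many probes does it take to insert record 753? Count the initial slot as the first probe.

3

424: h=2 → slot 2
249: h=2, probe 2,3 → slot 3
983: h=1 → slot 1
753: h=2, probe 2,3,4 → slot 4
Table: [., 983, 424, 249, 753, ., .]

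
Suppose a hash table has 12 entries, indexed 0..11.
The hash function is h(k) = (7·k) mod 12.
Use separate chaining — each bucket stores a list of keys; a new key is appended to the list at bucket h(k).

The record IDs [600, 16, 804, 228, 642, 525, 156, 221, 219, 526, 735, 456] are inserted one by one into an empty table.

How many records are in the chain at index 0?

5

600 -> bucket 0
16 -> bucket 4
804 -> bucket 0 (collision)
228 -> bucket 0 (collision)
642 -> bucket 6
525 -> bucket 3
156 -> bucket 0 (collision)
221 -> bucket 11
219 -> bucket 9
526 -> bucket 10
735 -> bucket 9 (collision)
456 -> bucket 0 (collision)
Final buckets:
0: 600 -> 804 -> 228 -> 156 -> 456
1: _
2: _
3: 525
4: 16
5: _
6: 642
7: _
8: _
9: 219 -> 735
10: 526
11: 221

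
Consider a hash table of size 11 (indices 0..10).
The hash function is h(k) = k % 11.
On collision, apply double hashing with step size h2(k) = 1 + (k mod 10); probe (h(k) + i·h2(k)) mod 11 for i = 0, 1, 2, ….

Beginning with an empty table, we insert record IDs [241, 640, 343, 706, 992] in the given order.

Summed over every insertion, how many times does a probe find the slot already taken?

Insert 241: h=10, slot 10 empty => index 10.
Insert 640: h=2, slot 2 empty => index 2.
Insert 343: h=2, h2=4, slot 2 occupied => index 6.
Insert 706: h=2, h2=7, slot 2 occupied => index 9.
Insert 992: h=2, h2=3, slot 2 occupied => index 5.
Table: [_, _, 640, _, _, 992, 343, _, _, 706, 241]

3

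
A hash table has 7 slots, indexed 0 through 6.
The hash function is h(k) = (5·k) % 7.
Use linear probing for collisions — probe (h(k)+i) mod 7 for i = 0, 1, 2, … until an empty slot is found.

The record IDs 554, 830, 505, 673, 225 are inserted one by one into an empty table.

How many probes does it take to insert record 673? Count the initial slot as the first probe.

4

554 hashes to 5; slot 5 is free → place at 5.
830 hashes to 6; slot 6 is free → place at 6.
505 hashes to 5; 5,6 taken → place at 0.
673 hashes to 5; 5,6,0 taken → place at 1.
225 hashes to 5; 5,6,0,1 taken → place at 2.
Table: [505, 673, 225, ∅, ∅, 554, 830]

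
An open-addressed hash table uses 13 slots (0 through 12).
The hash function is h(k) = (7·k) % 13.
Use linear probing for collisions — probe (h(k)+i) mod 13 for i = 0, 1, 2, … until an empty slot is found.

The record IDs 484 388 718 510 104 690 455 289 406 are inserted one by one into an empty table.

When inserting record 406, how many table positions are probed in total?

8

484: h=8 => slot 8
388: h=12 => slot 12
718: h=8, probe 8,9 => slot 9
510: h=8, probe 8,9,10 => slot 10
104: h=0 => slot 0
690: h=7 => slot 7
455: h=0, probe 0,1 => slot 1
289: h=8, probe 8,9,10,11 => slot 11
406: h=8, probe 8,9,10,11,12,0,1,2 => slot 2
Table: [104, 455, 406, -, -, -, -, 690, 484, 718, 510, 289, 388]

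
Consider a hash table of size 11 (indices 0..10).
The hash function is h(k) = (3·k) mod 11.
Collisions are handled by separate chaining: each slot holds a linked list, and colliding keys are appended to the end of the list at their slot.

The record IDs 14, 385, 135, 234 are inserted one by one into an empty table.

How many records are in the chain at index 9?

3

Insert 14: h=9, bucket 9 empty → new chain.
Insert 385: h=0, bucket 0 empty → new chain.
Insert 135: h=9, bucket 9 nonempty → append to chain.
Insert 234: h=9, bucket 9 nonempty → append to chain.
Final buckets:
0: 385
1: —
2: —
3: —
4: —
5: —
6: —
7: —
8: —
9: 14 -> 135 -> 234
10: —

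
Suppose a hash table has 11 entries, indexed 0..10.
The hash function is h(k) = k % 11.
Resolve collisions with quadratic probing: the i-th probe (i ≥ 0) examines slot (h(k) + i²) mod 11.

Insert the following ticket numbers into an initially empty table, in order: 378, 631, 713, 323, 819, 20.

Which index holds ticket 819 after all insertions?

6

378 hashes to 4; slot 4 is free -> place at 4.
631 hashes to 4; 4 taken -> place at 5.
713 hashes to 9; slot 9 is free -> place at 9.
323 hashes to 4; 4,5 taken -> place at 8.
819 hashes to 5; 5 taken -> place at 6.
20 hashes to 9; 9 taken -> place at 10.
Table: [., ., ., ., 378, 631, 819, ., 323, 713, 20]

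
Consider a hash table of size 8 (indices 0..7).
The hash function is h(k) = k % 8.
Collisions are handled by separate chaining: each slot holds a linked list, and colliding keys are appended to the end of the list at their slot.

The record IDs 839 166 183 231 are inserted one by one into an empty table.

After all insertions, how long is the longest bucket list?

3

Insert 839: h=7, bucket 7 empty -> new chain.
Insert 166: h=6, bucket 6 empty -> new chain.
Insert 183: h=7, bucket 7 nonempty -> append to chain.
Insert 231: h=7, bucket 7 nonempty -> append to chain.
Final buckets:
0: ∅
1: ∅
2: ∅
3: ∅
4: ∅
5: ∅
6: 166
7: 839 -> 183 -> 231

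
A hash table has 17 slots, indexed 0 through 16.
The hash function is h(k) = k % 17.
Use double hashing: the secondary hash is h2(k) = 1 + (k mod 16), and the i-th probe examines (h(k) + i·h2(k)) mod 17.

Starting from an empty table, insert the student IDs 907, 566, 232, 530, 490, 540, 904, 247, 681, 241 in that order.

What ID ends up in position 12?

907: h=6 → slot 6
566: h=5 → slot 5
232: h=11 → slot 11
530: h=3 → slot 3
490: h=14 → slot 14
540: h=13 → slot 13
904: h=3, h2=9, probe 3,12 → slot 12
247: h=9 → slot 9
681: h=1 → slot 1
241: h=3, h2=2, probe 3,5,7 → slot 7
Table: [_, 681, _, 530, _, 566, 907, 241, _, 247, _, 232, 904, 540, 490, _, _]

904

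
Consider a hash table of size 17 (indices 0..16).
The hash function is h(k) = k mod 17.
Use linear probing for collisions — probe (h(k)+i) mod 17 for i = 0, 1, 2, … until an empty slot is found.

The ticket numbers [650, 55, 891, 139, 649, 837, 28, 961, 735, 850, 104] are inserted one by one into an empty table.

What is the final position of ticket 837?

Insert 650: h=4, slot 4 empty -> index 4.
Insert 55: h=4, slot 4 occupied -> index 5.
Insert 891: h=7, slot 7 empty -> index 7.
Insert 139: h=3, slot 3 empty -> index 3.
Insert 649: h=3, slots 3,4,5 occupied -> index 6.
Insert 837: h=4, slots 4,5,6,7 occupied -> index 8.
Insert 28: h=11, slot 11 empty -> index 11.
Insert 961: h=9, slot 9 empty -> index 9.
Insert 735: h=4, slots 4,5,6,7,8,9 occupied -> index 10.
Insert 850: h=0, slot 0 empty -> index 0.
Insert 104: h=2, slot 2 empty -> index 2.
Table: [850, ., 104, 139, 650, 55, 649, 891, 837, 961, 735, 28, ., ., ., ., .]

8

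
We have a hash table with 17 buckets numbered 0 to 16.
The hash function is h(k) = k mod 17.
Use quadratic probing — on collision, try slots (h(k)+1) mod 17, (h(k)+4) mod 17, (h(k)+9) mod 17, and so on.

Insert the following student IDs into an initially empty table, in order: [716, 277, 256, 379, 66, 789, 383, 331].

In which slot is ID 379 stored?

716 hashes to 2; slot 2 is free -> place at 2.
277 hashes to 5; slot 5 is free -> place at 5.
256 hashes to 1; slot 1 is free -> place at 1.
379 hashes to 5; 5 taken -> place at 6.
66 hashes to 15; slot 15 is free -> place at 15.
789 hashes to 7; slot 7 is free -> place at 7.
383 hashes to 9; slot 9 is free -> place at 9.
331 hashes to 8; slot 8 is free -> place at 8.
Table: [., 256, 716, ., ., 277, 379, 789, 331, 383, ., ., ., ., ., 66, .]

6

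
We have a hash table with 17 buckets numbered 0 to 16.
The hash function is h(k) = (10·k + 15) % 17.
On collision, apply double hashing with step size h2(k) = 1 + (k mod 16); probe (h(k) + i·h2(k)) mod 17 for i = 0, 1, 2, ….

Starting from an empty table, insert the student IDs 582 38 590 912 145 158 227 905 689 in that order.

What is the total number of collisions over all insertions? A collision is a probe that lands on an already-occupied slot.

582 hashes to 4; slot 4 is free => place at 4.
38 hashes to 4, h2=7; 4 taken => place at 11.
590 hashes to 16; slot 16 is free => place at 16.
912 hashes to 6; slot 6 is free => place at 6.
145 hashes to 3; slot 3 is free => place at 3.
158 hashes to 14; slot 14 is free => place at 14.
227 hashes to 7; slot 7 is free => place at 7.
905 hashes to 4, h2=10; 4,14,7 taken => place at 0.
689 hashes to 3, h2=2; 3 taken => place at 5.
Table: [905, ∅, ∅, 145, 582, 689, 912, 227, ∅, ∅, ∅, 38, ∅, ∅, 158, ∅, 590]

5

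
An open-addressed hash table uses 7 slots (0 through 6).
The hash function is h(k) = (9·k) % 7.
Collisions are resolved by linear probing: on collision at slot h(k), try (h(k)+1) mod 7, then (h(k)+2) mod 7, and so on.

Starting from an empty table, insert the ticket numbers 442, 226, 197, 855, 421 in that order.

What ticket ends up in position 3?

197

442 hashes to 2; slot 2 is free -> place at 2.
226 hashes to 4; slot 4 is free -> place at 4.
197 hashes to 2; 2 taken -> place at 3.
855 hashes to 2; 2,3,4 taken -> place at 5.
421 hashes to 2; 2,3,4,5 taken -> place at 6.
Table: [—, —, 442, 197, 226, 855, 421]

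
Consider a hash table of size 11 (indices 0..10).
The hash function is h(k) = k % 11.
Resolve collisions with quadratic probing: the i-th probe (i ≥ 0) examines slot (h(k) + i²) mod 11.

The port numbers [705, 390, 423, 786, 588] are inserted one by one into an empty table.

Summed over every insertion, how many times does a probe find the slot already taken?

705 hashes to 1; slot 1 is free => place at 1.
390 hashes to 5; slot 5 is free => place at 5.
423 hashes to 5; 5 taken => place at 6.
786 hashes to 5; 5,6 taken => place at 9.
588 hashes to 5; 5,6,9 taken => place at 3.
Table: [—, 705, —, 588, —, 390, 423, —, —, 786, —]

6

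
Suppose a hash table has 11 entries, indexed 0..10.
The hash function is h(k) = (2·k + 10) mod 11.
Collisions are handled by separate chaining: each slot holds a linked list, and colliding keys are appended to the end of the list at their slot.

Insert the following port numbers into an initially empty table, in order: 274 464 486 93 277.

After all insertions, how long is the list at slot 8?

Insert 274: h=8, bucket 8 empty → new chain.
Insert 464: h=3, bucket 3 empty → new chain.
Insert 486: h=3, bucket 3 nonempty → append to chain.
Insert 93: h=9, bucket 9 empty → new chain.
Insert 277: h=3, bucket 3 nonempty → append to chain.
Final buckets:
0: _
1: _
2: _
3: 464 -> 486 -> 277
4: _
5: _
6: _
7: _
8: 274
9: 93
10: _

1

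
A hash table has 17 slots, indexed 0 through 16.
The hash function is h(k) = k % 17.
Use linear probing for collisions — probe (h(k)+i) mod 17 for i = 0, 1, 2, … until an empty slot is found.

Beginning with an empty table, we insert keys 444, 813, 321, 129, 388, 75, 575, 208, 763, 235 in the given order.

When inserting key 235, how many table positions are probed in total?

444 hashes to 2; slot 2 is free => place at 2.
813 hashes to 14; slot 14 is free => place at 14.
321 hashes to 15; slot 15 is free => place at 15.
129 hashes to 10; slot 10 is free => place at 10.
388 hashes to 14; 14,15 taken => place at 16.
75 hashes to 7; slot 7 is free => place at 7.
575 hashes to 14; 14,15,16 taken => place at 0.
208 hashes to 4; slot 4 is free => place at 4.
763 hashes to 15; 15,16,0 taken => place at 1.
235 hashes to 14; 14,15,16,0,1,2 taken => place at 3.
Table: [575, 763, 444, 235, 208, ., ., 75, ., ., 129, ., ., ., 813, 321, 388]

7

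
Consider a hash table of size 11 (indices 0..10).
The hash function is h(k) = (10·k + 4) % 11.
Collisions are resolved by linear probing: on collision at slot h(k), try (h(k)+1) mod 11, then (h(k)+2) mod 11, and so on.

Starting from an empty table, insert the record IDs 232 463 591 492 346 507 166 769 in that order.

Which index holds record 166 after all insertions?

232: h=3 → slot 3
463: h=3, probe 3,4 → slot 4
591: h=7 → slot 7
492: h=7, probe 7,8 → slot 8
346: h=10 → slot 10
507: h=3, probe 3,4,5 → slot 5
166: h=3, probe 3,4,5,6 → slot 6
769: h=5, probe 5,6,7,8,9 → slot 9
Table: [_, _, _, 232, 463, 507, 166, 591, 492, 769, 346]

6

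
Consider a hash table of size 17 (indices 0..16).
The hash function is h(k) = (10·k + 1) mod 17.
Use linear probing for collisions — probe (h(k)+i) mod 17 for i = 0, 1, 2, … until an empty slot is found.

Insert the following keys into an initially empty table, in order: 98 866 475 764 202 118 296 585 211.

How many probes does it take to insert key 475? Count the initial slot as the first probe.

2

Insert 98: h=12, slot 12 empty → index 12.
Insert 866: h=8, slot 8 empty → index 8.
Insert 475: h=8, slot 8 occupied → index 9.
Insert 764: h=8, slots 8,9 occupied → index 10.
Insert 202: h=15, slot 15 empty → index 15.
Insert 118: h=8, slots 8,9,10 occupied → index 11.
Insert 296: h=3, slot 3 empty → index 3.
Insert 585: h=3, slot 3 occupied → index 4.
Insert 211: h=3, slots 3,4 occupied → index 5.
Table: [., ., ., 296, 585, 211, ., ., 866, 475, 764, 118, 98, ., ., 202, .]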